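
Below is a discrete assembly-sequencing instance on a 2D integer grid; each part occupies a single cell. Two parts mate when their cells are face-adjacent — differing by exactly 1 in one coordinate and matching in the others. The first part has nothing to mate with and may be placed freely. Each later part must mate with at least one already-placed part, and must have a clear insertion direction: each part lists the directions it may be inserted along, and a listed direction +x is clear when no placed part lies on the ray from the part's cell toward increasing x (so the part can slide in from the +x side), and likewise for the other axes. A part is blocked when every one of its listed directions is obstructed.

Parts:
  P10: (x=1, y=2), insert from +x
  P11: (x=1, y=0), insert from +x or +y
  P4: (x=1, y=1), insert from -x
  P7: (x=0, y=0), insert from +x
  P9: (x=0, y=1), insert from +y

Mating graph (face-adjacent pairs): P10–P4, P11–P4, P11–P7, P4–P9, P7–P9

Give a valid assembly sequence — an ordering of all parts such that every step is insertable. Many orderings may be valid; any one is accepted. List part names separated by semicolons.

1. P10@(1, 2) [+x clear] — {P10}
2. P4@(1, 1) [-x clear] — {P10, P4}
3. P9@(0, 1) [+y clear] — {P10, P4, P9}
4. P7@(0, 0) [+x clear] — {P10, P4, P7, P9}
5. P11@(1, 0) [+x clear] — {P10, P11, P4, P7, P9}

P10; P4; P9; P7; P11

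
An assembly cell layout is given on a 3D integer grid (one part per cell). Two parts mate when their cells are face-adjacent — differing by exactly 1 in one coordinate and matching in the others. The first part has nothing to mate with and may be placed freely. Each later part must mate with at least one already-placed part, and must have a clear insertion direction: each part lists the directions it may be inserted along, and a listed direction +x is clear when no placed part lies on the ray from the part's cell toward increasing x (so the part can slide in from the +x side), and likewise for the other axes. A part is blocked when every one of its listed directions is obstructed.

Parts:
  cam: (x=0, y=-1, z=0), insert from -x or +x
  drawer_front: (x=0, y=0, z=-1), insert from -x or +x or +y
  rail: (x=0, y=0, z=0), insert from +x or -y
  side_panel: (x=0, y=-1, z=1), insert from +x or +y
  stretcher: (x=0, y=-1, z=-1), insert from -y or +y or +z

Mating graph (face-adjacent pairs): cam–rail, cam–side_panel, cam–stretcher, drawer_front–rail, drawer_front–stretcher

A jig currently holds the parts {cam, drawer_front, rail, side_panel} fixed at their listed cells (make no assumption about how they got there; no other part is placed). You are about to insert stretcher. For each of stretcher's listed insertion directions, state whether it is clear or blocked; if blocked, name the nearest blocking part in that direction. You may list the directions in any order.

-y: ray from stretcher(0, -1, -1) has no placed part ⇒ clear
+y: nearest on ray is drawer_front@(0, 0, -1) ⇒ blocked
+z: nearest on ray is cam@(0, -1, 0) ⇒ blocked

+y: blocked by drawer_front; +z: blocked by cam; -y: clear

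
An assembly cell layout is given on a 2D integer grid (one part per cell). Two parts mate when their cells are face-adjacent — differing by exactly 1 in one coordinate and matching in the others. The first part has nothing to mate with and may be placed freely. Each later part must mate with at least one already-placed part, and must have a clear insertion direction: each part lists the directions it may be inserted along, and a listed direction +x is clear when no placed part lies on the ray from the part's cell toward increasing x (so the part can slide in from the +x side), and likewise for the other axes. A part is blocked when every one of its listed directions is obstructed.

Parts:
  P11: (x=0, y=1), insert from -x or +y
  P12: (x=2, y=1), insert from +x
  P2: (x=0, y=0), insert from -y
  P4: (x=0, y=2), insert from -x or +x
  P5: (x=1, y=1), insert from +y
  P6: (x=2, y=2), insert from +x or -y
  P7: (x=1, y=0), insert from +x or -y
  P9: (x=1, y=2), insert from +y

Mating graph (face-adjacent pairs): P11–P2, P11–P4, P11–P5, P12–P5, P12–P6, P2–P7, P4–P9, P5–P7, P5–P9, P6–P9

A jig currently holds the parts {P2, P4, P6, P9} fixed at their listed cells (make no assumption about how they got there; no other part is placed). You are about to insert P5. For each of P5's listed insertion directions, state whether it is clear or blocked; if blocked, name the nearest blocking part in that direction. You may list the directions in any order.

+y: blocked by P9

+y: nearest on ray is P9@(1, 2) ⇒ blocked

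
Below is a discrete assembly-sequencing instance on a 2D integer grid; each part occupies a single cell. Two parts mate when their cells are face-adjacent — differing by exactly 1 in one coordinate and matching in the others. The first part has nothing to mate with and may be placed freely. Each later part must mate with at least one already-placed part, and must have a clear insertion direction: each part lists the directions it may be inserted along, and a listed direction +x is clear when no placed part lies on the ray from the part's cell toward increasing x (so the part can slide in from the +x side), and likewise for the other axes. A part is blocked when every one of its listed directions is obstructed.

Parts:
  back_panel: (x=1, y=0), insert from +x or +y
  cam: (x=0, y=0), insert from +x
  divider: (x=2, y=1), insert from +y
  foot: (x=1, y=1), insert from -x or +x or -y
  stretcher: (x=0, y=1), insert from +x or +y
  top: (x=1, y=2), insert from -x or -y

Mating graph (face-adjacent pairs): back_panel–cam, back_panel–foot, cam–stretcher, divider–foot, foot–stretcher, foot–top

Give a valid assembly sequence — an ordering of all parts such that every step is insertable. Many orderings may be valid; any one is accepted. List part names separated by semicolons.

top; foot; stretcher; cam; back_panel; divider

1. top@(1, 2) [-x clear] — {top}
2. foot@(1, 1) [-x clear] — {foot, top}
3. stretcher@(0, 1) [+y clear] — {foot, stretcher, top}
4. cam@(0, 0) [+x clear] — {cam, foot, stretcher, top}
5. back_panel@(1, 0) [+x clear] — {back_panel, cam, foot, stretcher, top}
6. divider@(2, 1) [+y clear] — {back_panel, cam, divider, foot, stretcher, top}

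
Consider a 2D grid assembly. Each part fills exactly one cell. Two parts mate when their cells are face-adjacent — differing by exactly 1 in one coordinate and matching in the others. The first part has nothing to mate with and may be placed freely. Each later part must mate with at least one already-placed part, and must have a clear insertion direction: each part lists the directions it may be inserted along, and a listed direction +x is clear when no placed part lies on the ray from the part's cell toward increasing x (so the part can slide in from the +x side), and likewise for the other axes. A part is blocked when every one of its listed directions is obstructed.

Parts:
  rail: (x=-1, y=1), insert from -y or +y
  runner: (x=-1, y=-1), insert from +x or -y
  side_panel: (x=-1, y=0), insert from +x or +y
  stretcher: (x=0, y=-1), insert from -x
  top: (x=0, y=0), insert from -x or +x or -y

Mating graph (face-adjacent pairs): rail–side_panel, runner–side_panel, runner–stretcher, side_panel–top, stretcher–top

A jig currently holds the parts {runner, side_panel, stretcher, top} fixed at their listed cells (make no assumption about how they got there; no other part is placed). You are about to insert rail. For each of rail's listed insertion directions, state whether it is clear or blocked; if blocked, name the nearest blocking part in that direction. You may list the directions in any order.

-y: nearest on ray is side_panel@(-1, 0) ⇒ blocked
+y: ray from rail(-1, 1) has no placed part ⇒ clear

+y: clear; -y: blocked by side_panel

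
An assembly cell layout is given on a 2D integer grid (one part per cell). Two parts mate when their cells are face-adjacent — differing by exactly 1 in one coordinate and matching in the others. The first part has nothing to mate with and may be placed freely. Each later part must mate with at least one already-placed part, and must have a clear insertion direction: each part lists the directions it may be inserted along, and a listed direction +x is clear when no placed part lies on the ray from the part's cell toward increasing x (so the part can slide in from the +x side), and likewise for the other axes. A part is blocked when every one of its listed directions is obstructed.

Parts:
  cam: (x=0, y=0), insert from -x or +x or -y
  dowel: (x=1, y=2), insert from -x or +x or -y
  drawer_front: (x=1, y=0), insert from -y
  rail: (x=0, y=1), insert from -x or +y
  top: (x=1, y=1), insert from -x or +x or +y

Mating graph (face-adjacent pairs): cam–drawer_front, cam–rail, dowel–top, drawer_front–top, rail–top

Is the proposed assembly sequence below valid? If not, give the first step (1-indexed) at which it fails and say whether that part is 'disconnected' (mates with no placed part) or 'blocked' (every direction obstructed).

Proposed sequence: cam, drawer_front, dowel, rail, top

1. cam@(0, 0) [-x clear] — {cam}
2. drawer_front@(1, 0) [-y clear] — {cam, drawer_front}
3. dowel@(1, 2) — no placed neighbour ⇒ disconnected

Invalid at step 3 (disconnected)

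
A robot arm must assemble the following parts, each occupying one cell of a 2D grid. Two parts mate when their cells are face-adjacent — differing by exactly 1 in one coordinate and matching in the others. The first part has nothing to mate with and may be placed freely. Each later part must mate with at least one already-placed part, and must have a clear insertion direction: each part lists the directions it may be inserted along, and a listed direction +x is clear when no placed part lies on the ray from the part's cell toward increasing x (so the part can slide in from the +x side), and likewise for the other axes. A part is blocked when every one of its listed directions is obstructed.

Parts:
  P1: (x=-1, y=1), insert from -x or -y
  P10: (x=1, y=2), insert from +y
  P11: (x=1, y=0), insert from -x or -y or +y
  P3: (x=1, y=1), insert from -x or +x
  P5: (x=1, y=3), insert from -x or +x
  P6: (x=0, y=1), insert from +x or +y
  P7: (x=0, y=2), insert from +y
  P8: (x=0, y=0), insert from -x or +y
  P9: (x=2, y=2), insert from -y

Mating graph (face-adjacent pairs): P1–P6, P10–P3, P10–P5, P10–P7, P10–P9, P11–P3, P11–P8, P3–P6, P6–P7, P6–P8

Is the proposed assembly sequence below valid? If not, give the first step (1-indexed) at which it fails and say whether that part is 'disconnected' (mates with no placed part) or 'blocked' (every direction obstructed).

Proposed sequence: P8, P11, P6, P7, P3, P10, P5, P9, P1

Valid

1. P8@(0, 0) [-x clear] — {P8}
2. P11@(1, 0) [-y clear] — {P11, P8}
3. P6@(0, 1) [+x clear] — {P11, P6, P8}
4. P7@(0, 2) [+y clear] — {P11, P6, P7, P8}
5. P3@(1, 1) [+x clear] — {P11, P3, P6, P7, P8}
6. P10@(1, 2) [+y clear] — {P10, P11, P3, P6, P7, P8}
7. P5@(1, 3) [-x clear] — {P10, P11, P3, P5, P6, P7, P8}
8. P9@(2, 2) [-y clear] — {P10, P11, P3, P5, P6, P7, P8, P9}
9. P1@(-1, 1) [-x clear] — {P1, P10, P11, P3, P5, P6, P7, P8, P9}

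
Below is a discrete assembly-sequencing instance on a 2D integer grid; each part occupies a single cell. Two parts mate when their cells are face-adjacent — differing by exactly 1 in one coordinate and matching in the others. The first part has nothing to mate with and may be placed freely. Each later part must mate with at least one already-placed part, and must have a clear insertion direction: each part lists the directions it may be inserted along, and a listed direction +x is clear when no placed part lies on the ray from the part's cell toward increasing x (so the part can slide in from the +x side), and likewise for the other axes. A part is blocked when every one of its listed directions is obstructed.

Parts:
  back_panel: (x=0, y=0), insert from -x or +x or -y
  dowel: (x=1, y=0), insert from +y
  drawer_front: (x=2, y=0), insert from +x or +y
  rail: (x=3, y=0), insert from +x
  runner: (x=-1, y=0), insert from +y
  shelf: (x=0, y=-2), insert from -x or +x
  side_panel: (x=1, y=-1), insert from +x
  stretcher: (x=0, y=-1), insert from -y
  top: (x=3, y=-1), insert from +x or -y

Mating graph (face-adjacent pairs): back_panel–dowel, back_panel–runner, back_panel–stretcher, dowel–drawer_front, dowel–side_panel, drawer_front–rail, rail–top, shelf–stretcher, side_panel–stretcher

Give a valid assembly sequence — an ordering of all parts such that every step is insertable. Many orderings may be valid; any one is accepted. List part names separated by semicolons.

1. stretcher@(0, -1) [-y clear] — {stretcher}
2. shelf@(0, -2) [-x clear] — {shelf, stretcher}
3. side_panel@(1, -1) [+x clear] — {shelf, side_panel, stretcher}
4. back_panel@(0, 0) [-x clear] — {back_panel, shelf, side_panel, stretcher}
5. runner@(-1, 0) [+y clear] — {back_panel, runner, shelf, side_panel, stretcher}
6. dowel@(1, 0) [+y clear] — {back_panel, dowel, runner, shelf, side_panel, stretcher}
7. drawer_front@(2, 0) [+x clear] — {back_panel, dowel, drawer_front, runner, shelf, side_panel, stretcher}
8. rail@(3, 0) [+x clear] — {back_panel, dowel, drawer_front, rail, runner, shelf, side_panel, stretcher}
9. top@(3, -1) [+x clear] — {back_panel, dowel, drawer_front, rail, runner, shelf, side_panel, stretcher, top}

stretcher; shelf; side_panel; back_panel; runner; dowel; drawer_front; rail; top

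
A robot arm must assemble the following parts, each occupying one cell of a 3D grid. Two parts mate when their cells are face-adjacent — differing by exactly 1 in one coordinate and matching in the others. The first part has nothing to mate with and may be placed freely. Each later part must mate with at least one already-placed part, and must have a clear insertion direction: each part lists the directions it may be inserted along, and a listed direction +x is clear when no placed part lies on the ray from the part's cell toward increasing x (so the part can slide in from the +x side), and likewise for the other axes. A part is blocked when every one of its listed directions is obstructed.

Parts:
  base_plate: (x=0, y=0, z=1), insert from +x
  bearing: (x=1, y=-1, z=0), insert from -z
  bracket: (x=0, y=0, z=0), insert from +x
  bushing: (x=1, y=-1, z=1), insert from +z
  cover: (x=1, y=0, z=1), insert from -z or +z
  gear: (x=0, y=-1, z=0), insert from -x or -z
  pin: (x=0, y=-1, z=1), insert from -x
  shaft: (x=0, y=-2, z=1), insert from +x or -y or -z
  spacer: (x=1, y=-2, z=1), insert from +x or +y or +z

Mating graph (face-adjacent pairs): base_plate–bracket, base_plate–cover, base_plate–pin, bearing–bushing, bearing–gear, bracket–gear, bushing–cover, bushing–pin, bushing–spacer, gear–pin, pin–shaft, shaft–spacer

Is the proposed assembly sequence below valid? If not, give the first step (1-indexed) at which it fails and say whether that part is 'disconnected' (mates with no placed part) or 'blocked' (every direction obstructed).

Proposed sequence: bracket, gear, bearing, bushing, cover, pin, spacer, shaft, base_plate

1. bracket@(0, 0, 0) [+x clear] — {bracket}
2. gear@(0, -1, 0) [-x clear] — {bracket, gear}
3. bearing@(1, -1, 0) [-z clear] — {bearing, bracket, gear}
4. bushing@(1, -1, 1) [+z clear] — {bearing, bracket, bushing, gear}
5. cover@(1, 0, 1) [-z clear] — {bearing, bracket, bushing, cover, gear}
6. pin@(0, -1, 1) [-x clear] — {bearing, bracket, bushing, cover, gear, pin}
7. spacer@(1, -2, 1) [+x clear] — {bearing, bracket, bushing, cover, gear, pin, spacer}
8. shaft@(0, -2, 1) [-y clear] — {bearing, bracket, bushing, cover, gear, pin, shaft, spacer}
9. base_plate@(0, 0, 1) — +x all obstructed ⇒ blocked

Invalid at step 9 (blocked)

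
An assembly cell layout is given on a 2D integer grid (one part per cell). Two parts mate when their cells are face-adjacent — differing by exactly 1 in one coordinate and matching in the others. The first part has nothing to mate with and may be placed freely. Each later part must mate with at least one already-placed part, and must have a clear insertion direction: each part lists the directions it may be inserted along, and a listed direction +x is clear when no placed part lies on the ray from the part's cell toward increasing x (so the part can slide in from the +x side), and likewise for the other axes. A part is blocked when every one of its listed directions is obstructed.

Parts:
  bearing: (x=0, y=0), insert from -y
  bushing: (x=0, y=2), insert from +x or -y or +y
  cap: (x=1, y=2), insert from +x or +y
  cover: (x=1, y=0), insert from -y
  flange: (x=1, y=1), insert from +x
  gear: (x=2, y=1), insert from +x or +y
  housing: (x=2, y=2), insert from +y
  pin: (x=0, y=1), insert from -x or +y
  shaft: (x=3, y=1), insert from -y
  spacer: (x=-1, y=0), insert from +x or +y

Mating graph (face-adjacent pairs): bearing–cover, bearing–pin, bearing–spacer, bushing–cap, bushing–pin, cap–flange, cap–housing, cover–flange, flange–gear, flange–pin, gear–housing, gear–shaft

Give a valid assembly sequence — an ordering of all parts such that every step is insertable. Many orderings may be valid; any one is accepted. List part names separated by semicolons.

housing; cap; flange; pin; bearing; spacer; cover; bushing; gear; shaft

1. housing@(2, 2) [+y clear] — {housing}
2. cap@(1, 2) [+y clear] — {cap, housing}
3. flange@(1, 1) [+x clear] — {cap, flange, housing}
4. pin@(0, 1) [-x clear] — {cap, flange, housing, pin}
5. bearing@(0, 0) [-y clear] — {bearing, cap, flange, housing, pin}
6. spacer@(-1, 0) [+y clear] — {bearing, cap, flange, housing, pin, spacer}
7. cover@(1, 0) [-y clear] — {bearing, cap, cover, flange, housing, pin, spacer}
8. bushing@(0, 2) [+y clear] — {bearing, bushing, cap, cover, flange, housing, pin, spacer}
9. gear@(2, 1) [+x clear] — {bearing, bushing, cap, cover, flange, gear, housing, pin, spacer}
10. shaft@(3, 1) [-y clear] — {bearing, bushing, cap, cover, flange, gear, housing, pin, shaft, spacer}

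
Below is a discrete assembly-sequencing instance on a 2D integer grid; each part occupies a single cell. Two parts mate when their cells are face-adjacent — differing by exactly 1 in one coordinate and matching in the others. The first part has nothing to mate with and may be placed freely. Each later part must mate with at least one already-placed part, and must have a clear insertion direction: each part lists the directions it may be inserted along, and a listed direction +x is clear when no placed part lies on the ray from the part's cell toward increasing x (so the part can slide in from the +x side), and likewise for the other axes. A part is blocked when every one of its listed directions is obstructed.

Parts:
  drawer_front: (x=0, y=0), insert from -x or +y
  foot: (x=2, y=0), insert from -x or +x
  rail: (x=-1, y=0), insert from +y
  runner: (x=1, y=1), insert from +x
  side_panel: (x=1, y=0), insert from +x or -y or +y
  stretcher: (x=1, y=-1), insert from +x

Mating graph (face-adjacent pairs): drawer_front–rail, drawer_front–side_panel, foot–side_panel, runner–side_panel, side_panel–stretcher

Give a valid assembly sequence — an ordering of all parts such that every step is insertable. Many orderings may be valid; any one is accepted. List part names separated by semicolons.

drawer_front; side_panel; foot; stretcher; rail; runner

1. drawer_front@(0, 0) [-x clear] — {drawer_front}
2. side_panel@(1, 0) [+x clear] — {drawer_front, side_panel}
3. foot@(2, 0) [+x clear] — {drawer_front, foot, side_panel}
4. stretcher@(1, -1) [+x clear] — {drawer_front, foot, side_panel, stretcher}
5. rail@(-1, 0) [+y clear] — {drawer_front, foot, rail, side_panel, stretcher}
6. runner@(1, 1) [+x clear] — {drawer_front, foot, rail, runner, side_panel, stretcher}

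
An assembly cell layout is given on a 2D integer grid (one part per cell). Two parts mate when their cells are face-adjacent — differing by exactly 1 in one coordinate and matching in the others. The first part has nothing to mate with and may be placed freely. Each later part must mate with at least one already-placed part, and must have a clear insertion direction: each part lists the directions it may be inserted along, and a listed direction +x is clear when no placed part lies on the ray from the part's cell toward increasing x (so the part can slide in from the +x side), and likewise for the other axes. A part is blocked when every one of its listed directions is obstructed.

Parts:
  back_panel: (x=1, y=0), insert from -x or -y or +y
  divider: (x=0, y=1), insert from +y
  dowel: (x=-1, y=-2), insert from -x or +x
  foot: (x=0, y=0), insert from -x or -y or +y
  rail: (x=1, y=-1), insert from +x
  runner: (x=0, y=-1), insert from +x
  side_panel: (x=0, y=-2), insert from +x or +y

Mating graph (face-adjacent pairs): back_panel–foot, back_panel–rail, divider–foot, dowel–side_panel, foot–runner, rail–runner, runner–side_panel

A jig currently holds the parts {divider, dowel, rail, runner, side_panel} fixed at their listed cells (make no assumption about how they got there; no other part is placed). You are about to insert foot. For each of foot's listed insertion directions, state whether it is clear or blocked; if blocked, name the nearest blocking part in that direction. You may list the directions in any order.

-x: ray from foot(0, 0) has no placed part ⇒ clear
-y: nearest on ray is runner@(0, -1) ⇒ blocked
+y: nearest on ray is divider@(0, 1) ⇒ blocked

+y: blocked by divider; -x: clear; -y: blocked by runner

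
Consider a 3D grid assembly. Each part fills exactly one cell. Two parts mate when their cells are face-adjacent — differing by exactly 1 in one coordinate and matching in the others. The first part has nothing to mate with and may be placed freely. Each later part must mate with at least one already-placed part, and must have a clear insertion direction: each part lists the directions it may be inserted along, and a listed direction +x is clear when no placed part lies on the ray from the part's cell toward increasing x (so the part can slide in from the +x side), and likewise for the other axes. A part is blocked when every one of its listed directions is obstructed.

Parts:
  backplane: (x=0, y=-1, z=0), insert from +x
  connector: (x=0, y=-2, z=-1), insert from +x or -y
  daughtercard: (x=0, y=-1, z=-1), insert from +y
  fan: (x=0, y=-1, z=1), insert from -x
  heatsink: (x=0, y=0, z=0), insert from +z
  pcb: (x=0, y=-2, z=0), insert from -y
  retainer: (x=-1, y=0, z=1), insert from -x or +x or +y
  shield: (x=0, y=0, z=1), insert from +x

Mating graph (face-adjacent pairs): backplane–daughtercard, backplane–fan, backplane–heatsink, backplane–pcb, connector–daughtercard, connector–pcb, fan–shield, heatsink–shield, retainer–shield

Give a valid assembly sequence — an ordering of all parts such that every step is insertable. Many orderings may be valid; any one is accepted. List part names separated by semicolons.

1. daughtercard@(0, -1, -1) [+y clear] — {daughtercard}
2. backplane@(0, -1, 0) [+x clear] — {backplane, daughtercard}
3. pcb@(0, -2, 0) [-y clear] — {backplane, daughtercard, pcb}
4. fan@(0, -1, 1) [-x clear] — {backplane, daughtercard, fan, pcb}
5. connector@(0, -2, -1) [+x clear] — {backplane, connector, daughtercard, fan, pcb}
6. heatsink@(0, 0, 0) [+z clear] — {backplane, connector, daughtercard, fan, heatsink, pcb}
7. shield@(0, 0, 1) [+x clear] — {backplane, connector, daughtercard, fan, heatsink, pcb, shield}
8. retainer@(-1, 0, 1) [-x clear] — {backplane, connector, daughtercard, fan, heatsink, pcb, retainer, shield}

daughtercard; backplane; pcb; fan; connector; heatsink; shield; retainer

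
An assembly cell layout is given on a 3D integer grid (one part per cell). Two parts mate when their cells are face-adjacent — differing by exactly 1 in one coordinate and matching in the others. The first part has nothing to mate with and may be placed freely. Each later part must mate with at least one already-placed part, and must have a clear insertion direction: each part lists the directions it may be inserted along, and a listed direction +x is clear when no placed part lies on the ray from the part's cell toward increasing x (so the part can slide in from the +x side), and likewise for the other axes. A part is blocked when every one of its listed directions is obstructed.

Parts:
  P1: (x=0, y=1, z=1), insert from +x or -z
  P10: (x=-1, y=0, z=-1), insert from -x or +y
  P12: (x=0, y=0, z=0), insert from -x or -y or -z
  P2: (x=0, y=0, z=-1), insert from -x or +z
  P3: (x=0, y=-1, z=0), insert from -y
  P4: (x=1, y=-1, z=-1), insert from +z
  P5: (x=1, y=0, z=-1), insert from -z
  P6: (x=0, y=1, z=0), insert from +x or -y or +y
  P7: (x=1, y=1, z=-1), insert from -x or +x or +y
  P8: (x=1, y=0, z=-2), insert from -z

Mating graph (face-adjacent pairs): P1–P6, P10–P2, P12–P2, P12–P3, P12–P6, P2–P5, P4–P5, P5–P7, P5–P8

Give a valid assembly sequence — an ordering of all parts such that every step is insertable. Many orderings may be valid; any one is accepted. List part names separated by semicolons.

P4; P5; P8; P2; P10; P7; P12; P6; P3; P1

1. P4@(1, -1, -1) [+z clear] — {P4}
2. P5@(1, 0, -1) [-z clear] — {P4, P5}
3. P8@(1, 0, -2) [-z clear] — {P4, P5, P8}
4. P2@(0, 0, -1) [-x clear] — {P2, P4, P5, P8}
5. P10@(-1, 0, -1) [-x clear] — {P10, P2, P4, P5, P8}
6. P7@(1, 1, -1) [-x clear] — {P10, P2, P4, P5, P7, P8}
7. P12@(0, 0, 0) [-x clear] — {P10, P12, P2, P4, P5, P7, P8}
8. P6@(0, 1, 0) [+x clear] — {P10, P12, P2, P4, P5, P6, P7, P8}
9. P3@(0, -1, 0) [-y clear] — {P10, P12, P2, P3, P4, P5, P6, P7, P8}
10. P1@(0, 1, 1) [+x clear] — {P1, P10, P12, P2, P3, P4, P5, P6, P7, P8}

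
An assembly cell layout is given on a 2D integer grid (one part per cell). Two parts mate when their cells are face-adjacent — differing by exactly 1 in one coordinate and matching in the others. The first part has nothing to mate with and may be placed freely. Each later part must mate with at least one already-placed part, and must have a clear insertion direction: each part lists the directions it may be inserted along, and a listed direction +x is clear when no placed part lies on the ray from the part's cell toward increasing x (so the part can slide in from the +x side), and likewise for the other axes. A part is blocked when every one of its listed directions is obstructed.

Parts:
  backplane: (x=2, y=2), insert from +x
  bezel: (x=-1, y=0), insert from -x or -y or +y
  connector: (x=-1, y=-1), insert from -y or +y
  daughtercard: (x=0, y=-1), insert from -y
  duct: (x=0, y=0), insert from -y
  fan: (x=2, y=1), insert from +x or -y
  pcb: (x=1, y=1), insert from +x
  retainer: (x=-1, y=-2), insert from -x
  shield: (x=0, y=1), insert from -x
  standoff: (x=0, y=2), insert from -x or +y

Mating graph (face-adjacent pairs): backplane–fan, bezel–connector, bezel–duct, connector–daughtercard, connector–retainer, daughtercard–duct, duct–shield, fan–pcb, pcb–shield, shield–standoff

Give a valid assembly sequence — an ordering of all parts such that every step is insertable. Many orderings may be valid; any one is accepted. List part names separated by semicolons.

shield; pcb; standoff; duct; bezel; connector; daughtercard; fan; backplane; retainer

1. shield@(0, 1) [-x clear] — {shield}
2. pcb@(1, 1) [+x clear] — {pcb, shield}
3. standoff@(0, 2) [-x clear] — {pcb, shield, standoff}
4. duct@(0, 0) [-y clear] — {duct, pcb, shield, standoff}
5. bezel@(-1, 0) [-x clear] — {bezel, duct, pcb, shield, standoff}
6. connector@(-1, -1) [-y clear] — {bezel, connector, duct, pcb, shield, standoff}
7. daughtercard@(0, -1) [-y clear] — {bezel, connector, daughtercard, duct, pcb, shield, standoff}
8. fan@(2, 1) [+x clear] — {bezel, connector, daughtercard, duct, fan, pcb, shield, standoff}
9. backplane@(2, 2) [+x clear] — {backplane, bezel, connector, daughtercard, duct, fan, pcb, shield, standoff}
10. retainer@(-1, -2) [-x clear] — {backplane, bezel, connector, daughtercard, duct, fan, pcb, retainer, shield, standoff}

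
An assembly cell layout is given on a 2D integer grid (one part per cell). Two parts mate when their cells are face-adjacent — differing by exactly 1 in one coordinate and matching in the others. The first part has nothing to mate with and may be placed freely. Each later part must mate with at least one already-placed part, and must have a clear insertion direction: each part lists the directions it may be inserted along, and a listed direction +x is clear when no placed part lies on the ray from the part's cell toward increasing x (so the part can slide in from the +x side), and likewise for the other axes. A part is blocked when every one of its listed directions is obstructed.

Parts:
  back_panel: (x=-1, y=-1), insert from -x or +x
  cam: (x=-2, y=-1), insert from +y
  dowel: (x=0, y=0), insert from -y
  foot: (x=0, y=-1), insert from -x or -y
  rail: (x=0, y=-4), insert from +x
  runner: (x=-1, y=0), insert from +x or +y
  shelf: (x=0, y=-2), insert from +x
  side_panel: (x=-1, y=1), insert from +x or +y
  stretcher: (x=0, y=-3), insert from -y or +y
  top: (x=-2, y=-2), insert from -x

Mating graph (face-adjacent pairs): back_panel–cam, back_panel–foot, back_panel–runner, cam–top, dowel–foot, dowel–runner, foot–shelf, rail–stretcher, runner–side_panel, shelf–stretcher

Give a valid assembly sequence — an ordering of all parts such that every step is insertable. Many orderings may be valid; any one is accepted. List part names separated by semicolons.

side_panel; runner; back_panel; cam; top; dowel; foot; shelf; stretcher; rail

1. side_panel@(-1, 1) [+x clear] — {side_panel}
2. runner@(-1, 0) [+x clear] — {runner, side_panel}
3. back_panel@(-1, -1) [-x clear] — {back_panel, runner, side_panel}
4. cam@(-2, -1) [+y clear] — {back_panel, cam, runner, side_panel}
5. top@(-2, -2) [-x clear] — {back_panel, cam, runner, side_panel, top}
6. dowel@(0, 0) [-y clear] — {back_panel, cam, dowel, runner, side_panel, top}
7. foot@(0, -1) [-y clear] — {back_panel, cam, dowel, foot, runner, side_panel, top}
8. shelf@(0, -2) [+x clear] — {back_panel, cam, dowel, foot, runner, shelf, side_panel, top}
9. stretcher@(0, -3) [-y clear] — {back_panel, cam, dowel, foot, runner, shelf, side_panel, stretcher, top}
10. rail@(0, -4) [+x clear] — {back_panel, cam, dowel, foot, rail, runner, shelf, side_panel, stretcher, top}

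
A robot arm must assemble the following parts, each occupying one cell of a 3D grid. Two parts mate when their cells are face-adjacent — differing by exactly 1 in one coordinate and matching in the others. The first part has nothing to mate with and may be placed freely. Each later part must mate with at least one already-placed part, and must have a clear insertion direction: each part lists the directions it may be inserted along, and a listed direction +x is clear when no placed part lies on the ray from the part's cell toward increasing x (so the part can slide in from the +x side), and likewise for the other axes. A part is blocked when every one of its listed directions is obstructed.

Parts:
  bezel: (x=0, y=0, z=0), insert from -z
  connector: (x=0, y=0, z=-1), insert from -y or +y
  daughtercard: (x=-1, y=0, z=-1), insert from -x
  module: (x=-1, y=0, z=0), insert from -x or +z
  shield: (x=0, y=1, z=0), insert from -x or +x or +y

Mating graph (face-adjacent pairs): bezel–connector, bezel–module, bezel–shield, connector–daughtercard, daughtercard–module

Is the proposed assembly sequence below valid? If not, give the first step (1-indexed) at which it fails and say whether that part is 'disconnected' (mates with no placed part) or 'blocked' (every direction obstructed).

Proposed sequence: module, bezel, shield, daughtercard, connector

Valid

1. module@(-1, 0, 0) [-x clear] — {module}
2. bezel@(0, 0, 0) [-z clear] — {bezel, module}
3. shield@(0, 1, 0) [-x clear] — {bezel, module, shield}
4. daughtercard@(-1, 0, -1) [-x clear] — {bezel, daughtercard, module, shield}
5. connector@(0, 0, -1) [-y clear] — {bezel, connector, daughtercard, module, shield}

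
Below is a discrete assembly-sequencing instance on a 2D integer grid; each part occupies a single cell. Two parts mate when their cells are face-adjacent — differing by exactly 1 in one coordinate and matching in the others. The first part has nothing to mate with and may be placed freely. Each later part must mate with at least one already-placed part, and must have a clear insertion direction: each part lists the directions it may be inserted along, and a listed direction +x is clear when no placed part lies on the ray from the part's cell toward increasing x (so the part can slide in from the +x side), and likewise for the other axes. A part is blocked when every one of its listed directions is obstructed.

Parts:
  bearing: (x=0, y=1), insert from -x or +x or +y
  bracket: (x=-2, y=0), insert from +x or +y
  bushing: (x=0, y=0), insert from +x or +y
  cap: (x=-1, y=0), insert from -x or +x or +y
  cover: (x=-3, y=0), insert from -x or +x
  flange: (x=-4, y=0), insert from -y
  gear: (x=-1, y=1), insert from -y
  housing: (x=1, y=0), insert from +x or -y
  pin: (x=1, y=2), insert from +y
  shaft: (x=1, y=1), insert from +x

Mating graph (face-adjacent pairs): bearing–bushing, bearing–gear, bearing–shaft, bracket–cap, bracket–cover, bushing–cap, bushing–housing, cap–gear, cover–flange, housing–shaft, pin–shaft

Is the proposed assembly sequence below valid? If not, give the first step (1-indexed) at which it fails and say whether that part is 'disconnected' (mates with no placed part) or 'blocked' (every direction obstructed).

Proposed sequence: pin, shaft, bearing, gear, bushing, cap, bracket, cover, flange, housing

1. pin@(1, 2) [+y clear] — {pin}
2. shaft@(1, 1) [+x clear] — {pin, shaft}
3. bearing@(0, 1) [-x clear] — {bearing, pin, shaft}
4. gear@(-1, 1) [-y clear] — {bearing, gear, pin, shaft}
5. bushing@(0, 0) [+x clear] — {bearing, bushing, gear, pin, shaft}
6. cap@(-1, 0) [-x clear] — {bearing, bushing, cap, gear, pin, shaft}
7. bracket@(-2, 0) [+y clear] — {bearing, bracket, bushing, cap, gear, pin, shaft}
8. cover@(-3, 0) [-x clear] — {bearing, bracket, bushing, cap, cover, gear, pin, shaft}
9. flange@(-4, 0) [-y clear] — {bearing, bracket, bushing, cap, cover, flange, gear, pin, shaft}
10. housing@(1, 0) [+x clear] — {bearing, bracket, bushing, cap, cover, flange, gear, housing, pin, shaft}

Valid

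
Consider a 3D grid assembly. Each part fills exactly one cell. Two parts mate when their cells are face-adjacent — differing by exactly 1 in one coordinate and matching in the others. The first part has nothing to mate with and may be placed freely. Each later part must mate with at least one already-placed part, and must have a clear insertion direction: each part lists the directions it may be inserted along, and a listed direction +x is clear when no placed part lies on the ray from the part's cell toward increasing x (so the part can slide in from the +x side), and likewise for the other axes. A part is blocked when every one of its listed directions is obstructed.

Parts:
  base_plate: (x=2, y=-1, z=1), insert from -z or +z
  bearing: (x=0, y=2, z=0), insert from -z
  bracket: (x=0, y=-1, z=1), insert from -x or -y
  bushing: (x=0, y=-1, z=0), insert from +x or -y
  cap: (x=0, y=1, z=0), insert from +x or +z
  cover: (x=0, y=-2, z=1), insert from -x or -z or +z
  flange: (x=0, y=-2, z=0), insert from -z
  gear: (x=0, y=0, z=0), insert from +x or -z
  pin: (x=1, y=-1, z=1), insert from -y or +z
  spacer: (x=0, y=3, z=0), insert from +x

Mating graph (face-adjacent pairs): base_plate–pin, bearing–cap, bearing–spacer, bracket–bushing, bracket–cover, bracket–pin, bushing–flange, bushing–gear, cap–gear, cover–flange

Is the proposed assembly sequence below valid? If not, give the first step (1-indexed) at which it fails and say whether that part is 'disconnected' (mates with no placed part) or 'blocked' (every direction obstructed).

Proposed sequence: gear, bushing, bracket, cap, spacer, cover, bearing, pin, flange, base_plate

Invalid at step 5 (disconnected)

1. gear@(0, 0, 0) [+x clear] — {gear}
2. bushing@(0, -1, 0) [+x clear] — {bushing, gear}
3. bracket@(0, -1, 1) [-x clear] — {bracket, bushing, gear}
4. cap@(0, 1, 0) [+x clear] — {bracket, bushing, cap, gear}
5. spacer@(0, 3, 0) — no placed neighbour ⇒ disconnected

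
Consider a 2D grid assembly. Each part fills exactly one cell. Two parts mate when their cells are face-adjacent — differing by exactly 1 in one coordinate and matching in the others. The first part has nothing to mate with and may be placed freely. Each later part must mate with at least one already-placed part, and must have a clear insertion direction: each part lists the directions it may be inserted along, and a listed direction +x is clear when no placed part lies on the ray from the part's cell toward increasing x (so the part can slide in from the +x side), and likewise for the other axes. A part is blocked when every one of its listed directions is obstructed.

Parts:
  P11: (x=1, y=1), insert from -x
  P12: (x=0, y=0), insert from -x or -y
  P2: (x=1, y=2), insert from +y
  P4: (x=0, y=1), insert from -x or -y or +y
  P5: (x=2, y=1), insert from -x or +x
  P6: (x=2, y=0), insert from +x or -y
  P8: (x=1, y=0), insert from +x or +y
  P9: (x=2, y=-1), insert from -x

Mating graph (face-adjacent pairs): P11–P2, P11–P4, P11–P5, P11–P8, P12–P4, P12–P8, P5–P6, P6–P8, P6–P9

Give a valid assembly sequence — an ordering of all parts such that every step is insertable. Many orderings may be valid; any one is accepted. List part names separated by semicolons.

P6; P9; P5; P8; P11; P2; P4; P12

1. P6@(2, 0) [+x clear] — {P6}
2. P9@(2, -1) [-x clear] — {P6, P9}
3. P5@(2, 1) [-x clear] — {P5, P6, P9}
4. P8@(1, 0) [+y clear] — {P5, P6, P8, P9}
5. P11@(1, 1) [-x clear] — {P11, P5, P6, P8, P9}
6. P2@(1, 2) [+y clear] — {P11, P2, P5, P6, P8, P9}
7. P4@(0, 1) [-x clear] — {P11, P2, P4, P5, P6, P8, P9}
8. P12@(0, 0) [-x clear] — {P11, P12, P2, P4, P5, P6, P8, P9}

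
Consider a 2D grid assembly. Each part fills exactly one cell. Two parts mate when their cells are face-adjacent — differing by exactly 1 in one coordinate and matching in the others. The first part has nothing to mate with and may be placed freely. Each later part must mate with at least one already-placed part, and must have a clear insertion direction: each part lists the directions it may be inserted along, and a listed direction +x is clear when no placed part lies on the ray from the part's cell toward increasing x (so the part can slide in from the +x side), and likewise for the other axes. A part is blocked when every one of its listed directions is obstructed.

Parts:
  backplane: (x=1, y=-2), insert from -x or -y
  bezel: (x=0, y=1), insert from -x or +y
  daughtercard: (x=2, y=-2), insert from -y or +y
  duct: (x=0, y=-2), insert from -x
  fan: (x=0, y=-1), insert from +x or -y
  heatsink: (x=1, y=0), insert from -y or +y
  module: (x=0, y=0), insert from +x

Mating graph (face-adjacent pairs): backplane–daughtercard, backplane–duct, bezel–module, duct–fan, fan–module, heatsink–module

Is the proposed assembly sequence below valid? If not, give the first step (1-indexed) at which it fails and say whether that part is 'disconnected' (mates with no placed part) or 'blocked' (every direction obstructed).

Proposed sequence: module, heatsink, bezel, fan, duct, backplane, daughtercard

1. module@(0, 0) [+x clear] — {module}
2. heatsink@(1, 0) [-y clear] — {heatsink, module}
3. bezel@(0, 1) [-x clear] — {bezel, heatsink, module}
4. fan@(0, -1) [+x clear] — {bezel, fan, heatsink, module}
5. duct@(0, -2) [-x clear] — {bezel, duct, fan, heatsink, module}
6. backplane@(1, -2) [-y clear] — {backplane, bezel, duct, fan, heatsink, module}
7. daughtercard@(2, -2) [-y clear] — {backplane, bezel, daughtercard, duct, fan, heatsink, module}

Valid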